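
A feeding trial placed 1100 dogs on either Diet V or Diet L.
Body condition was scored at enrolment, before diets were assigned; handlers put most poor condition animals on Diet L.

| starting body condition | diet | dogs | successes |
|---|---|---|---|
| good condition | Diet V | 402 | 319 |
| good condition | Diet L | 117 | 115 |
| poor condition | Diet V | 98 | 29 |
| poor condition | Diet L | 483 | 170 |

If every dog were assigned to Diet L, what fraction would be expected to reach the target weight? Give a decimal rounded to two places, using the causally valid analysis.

0.65

The starting body condition-specific comparison favours Diet L throughout, but the pooled figures favour Diet V. The question is whether to condition on starting body condition.
Starting body condition satisfies the back-door criterion: it is not a descendant of the diet, and it blocks the spurious path from diet to outcome. Adjusting for it (i.e., using the within-starting body condition rates) gives the causal effect.
Standardising Diet L to the population starting body condition mix: 0.472·115/117 + 0.528·170/483 = 0.650.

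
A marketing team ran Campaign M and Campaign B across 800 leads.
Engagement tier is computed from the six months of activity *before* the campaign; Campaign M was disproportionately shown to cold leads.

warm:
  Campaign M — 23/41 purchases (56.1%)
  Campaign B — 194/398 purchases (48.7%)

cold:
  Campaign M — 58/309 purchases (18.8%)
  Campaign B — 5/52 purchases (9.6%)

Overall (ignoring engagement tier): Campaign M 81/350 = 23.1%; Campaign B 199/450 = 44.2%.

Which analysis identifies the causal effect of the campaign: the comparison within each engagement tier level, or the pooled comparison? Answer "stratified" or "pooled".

stratified

Campaign M is higher inside every engagement tier stratum but Campaign B is higher in aggregate. Whether to stratify depends on how engagement tier relates to the campaign.
The imbalance in engagement tier arose from how leads were allocated, not from anything the campaign did; and engagement tier independently affects the outcome. The pooled gap is confounded — condition on engagement tier.
Within each level — warm: 56.1% vs 48.7%; cold: 18.8% vs 9.6% — Campaign M is higher every time.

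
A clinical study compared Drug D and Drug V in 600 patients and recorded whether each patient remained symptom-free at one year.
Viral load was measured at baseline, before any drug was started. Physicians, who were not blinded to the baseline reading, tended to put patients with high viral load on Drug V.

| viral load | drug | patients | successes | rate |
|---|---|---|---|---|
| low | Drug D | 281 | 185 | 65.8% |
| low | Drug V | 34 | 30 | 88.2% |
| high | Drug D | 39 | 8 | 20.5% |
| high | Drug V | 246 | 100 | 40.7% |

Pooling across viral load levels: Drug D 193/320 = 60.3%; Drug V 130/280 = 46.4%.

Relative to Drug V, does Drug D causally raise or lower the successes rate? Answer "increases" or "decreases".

decreases

The imbalance in viral load arose from how patients were allocated, not from anything the drug did; and viral load independently affects the outcome. The pooled gap is confounded — condition on viral load.
Within each level — low: 65.8% vs 88.2%; high: 20.5% vs 40.7% — Drug V is higher every time.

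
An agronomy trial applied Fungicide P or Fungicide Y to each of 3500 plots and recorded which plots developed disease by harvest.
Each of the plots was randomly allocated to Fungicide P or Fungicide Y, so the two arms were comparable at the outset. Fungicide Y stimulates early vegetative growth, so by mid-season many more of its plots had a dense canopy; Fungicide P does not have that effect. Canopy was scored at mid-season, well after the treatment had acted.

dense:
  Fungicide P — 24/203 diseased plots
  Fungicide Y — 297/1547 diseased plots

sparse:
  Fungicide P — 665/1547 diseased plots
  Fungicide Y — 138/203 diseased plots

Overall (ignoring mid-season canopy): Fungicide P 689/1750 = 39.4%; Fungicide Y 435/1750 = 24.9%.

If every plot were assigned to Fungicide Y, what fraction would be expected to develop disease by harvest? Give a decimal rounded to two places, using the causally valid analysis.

0.25

Within every mid-season canopy level Fungicide P has the lower rate, yet pooled Fungicide Y does — Simpson's reversal.
The distribution of mid-season canopy is itself part of what the fungicide does — it is an intermediate outcome. Holding it fixed would remove that part of the effect; the total effect is the pooled difference.
So P(outcome | do(Fungicide Y)) is just the pooled rate for Fungicide Y: 435/1750 = 0.249.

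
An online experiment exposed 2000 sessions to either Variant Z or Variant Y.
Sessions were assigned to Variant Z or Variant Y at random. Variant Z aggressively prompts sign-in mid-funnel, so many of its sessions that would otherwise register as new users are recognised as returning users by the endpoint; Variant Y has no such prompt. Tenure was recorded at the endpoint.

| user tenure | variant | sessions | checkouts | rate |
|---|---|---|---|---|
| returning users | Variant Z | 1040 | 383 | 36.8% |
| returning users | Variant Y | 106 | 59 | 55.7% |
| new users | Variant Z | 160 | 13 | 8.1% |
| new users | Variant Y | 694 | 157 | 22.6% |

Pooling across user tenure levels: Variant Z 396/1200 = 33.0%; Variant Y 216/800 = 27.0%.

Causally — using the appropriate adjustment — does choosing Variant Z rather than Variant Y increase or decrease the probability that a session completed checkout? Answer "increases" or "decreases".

Variant Y is higher inside every user tenure stratum but Variant Z is higher in aggregate. Whether to stratify depends on how user tenure relates to the variant.
User tenure is recorded after the variant and is itself shifted by it — it sits on the causal path from variant to outcome. Conditioning on a mediator would strip out part of the effect we want; the pooled comparison gives the total causal effect.
Pooled: Variant Z 33.0% vs Variant Y 27.0%; Variant Z is higher overall.

increases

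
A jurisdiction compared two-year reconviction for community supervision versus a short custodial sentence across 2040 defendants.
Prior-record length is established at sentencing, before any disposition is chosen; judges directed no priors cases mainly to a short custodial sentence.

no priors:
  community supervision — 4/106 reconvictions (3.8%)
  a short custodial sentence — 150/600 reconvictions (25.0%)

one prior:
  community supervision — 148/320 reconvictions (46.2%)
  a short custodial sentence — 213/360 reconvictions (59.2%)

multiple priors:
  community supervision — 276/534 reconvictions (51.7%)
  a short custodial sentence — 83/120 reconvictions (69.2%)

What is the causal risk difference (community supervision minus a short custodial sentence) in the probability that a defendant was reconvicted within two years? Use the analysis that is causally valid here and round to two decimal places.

community supervision is lower inside every prior-record length stratum but a short custodial sentence is lower in aggregate. Whether to stratify depends on how prior-record length relates to the disposition.
Nothing the disposition does changes prior-record length; the imbalance is an allocation artefact. With prior-record length also predicting the outcome, the pooled figure is confounded, and the within-stratum comparison is the causal one.
Adjusting over the population distribution of prior-record length: 0.346·(0.038−0.250) + 0.333·(0.463−0.592) + 0.321·(0.517−0.692) = -0.173.

-0.17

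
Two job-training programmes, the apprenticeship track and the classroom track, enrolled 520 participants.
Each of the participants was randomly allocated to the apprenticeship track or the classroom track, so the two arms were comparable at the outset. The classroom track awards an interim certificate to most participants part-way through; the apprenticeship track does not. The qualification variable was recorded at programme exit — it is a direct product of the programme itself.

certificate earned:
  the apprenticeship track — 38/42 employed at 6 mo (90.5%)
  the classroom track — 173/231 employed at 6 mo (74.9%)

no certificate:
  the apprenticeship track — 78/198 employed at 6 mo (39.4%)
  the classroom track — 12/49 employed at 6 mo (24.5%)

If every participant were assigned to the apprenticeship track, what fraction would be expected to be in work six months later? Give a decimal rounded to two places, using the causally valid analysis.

Stratifying would compare programmes among participants the programmes themselves sorted into qualification attained during the programme groups — a form of selection on an intermediate. The unconditioned pooled rates give the total causal effect.
So P(outcome | do(the apprenticeship track)) is just the pooled rate for the apprenticeship track: 116/240 = 0.483.

0.48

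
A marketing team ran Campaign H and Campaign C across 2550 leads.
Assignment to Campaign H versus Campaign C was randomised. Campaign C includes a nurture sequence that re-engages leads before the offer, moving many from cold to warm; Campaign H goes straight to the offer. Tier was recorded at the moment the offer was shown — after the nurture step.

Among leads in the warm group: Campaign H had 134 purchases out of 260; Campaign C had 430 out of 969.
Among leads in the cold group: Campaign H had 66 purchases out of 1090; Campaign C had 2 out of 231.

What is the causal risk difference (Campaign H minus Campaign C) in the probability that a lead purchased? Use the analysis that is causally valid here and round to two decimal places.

Within every engagement tier level Campaign H has the higher rate, yet pooled Campaign C does — Simpson's reversal.
Engagement tier is recorded after the campaign and is itself shifted by it — it sits on the causal path from campaign to outcome. Conditioning on a mediator would strip out part of the effect we want; the pooled comparison gives the total causal effect.
The causal difference is the pooled difference: 0.148 − 0.360 = -0.212.

-0.21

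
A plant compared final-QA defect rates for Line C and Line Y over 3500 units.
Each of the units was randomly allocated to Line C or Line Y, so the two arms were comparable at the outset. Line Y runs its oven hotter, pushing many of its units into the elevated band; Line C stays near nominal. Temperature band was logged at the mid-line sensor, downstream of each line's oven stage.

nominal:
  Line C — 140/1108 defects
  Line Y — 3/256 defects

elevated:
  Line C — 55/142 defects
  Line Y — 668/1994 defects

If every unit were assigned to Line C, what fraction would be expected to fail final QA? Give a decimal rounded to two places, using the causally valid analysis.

0.16

Line Y is lower inside every in-process temperature band stratum but Line C is lower in aggregate. Whether to stratify depends on how in-process temperature band relates to the line.
Stratifying would compare lines among units the lines themselves sorted into in-process temperature band groups — a form of selection on an intermediate. The unconditioned pooled rates give the total causal effect.
So P(outcome | do(Line C)) is just the pooled rate for Line C: 195/1250 = 0.156.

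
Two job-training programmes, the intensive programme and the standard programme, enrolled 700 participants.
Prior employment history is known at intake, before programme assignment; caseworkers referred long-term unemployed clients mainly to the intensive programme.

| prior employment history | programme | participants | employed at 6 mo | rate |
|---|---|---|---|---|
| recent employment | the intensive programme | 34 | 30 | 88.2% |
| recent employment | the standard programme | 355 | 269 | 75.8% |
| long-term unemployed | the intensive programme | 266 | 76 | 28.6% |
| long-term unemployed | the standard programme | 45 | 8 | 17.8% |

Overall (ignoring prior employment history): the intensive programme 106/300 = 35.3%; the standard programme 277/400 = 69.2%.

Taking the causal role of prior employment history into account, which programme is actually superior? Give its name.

Within every prior employment history level the intensive programme has the higher rate, yet pooled the standard programme does — Simpson's reversal.
Prior employment history is set before the programme has any effect — it is not caused by the programme — and it independently drives the outcome. That makes it a confounder, so the causal comparison is within prior employment history levels.
Within each level — recent employment: 88.2% vs 75.8%; long-term unemployed: 28.6% vs 17.8% — the intensive programme is higher every time.

the intensive programme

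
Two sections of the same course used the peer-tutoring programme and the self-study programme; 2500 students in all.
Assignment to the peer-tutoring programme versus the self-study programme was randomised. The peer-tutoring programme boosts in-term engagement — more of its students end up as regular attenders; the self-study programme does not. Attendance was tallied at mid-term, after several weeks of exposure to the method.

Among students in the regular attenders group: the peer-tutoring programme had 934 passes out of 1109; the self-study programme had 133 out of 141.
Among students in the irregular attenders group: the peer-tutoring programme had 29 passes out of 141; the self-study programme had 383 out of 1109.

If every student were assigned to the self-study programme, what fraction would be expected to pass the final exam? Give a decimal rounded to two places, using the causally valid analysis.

0.41

Because the teaching method influences mid-term attendance, mid-term attendance is a post-treatment mediator, not a confounder. Stratifying on it would bias the estimate; the causal effect is the crude pooled difference.
So P(outcome | do(the self-study programme)) is just the pooled rate for the self-study programme: 516/1250 = 0.413.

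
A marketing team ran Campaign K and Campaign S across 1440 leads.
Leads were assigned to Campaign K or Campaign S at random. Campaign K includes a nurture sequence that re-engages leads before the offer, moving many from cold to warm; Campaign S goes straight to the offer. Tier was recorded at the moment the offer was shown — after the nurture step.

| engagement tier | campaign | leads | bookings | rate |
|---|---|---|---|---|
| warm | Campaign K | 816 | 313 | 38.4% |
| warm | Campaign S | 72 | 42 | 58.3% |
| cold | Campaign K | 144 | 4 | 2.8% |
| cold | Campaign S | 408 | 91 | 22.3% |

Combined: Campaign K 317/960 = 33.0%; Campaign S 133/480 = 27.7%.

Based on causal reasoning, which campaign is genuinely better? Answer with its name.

Engagement tier here is a post-treatment variable shaped by the campaign; conditioning on it would introduce bias rather than remove it. The overall comparison is the causal one.
Pooled: Campaign K 33.0% vs Campaign S 27.7%; Campaign K is higher overall.

Campaign K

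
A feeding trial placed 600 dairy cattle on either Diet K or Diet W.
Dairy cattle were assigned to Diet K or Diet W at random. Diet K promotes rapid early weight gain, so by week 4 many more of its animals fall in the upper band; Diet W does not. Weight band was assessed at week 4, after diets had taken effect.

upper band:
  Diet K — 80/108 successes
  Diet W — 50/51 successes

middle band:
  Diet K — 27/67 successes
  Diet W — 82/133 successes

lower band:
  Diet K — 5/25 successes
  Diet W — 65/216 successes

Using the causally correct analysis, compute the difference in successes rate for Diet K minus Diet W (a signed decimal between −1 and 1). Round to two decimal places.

The stratified and pooled comparisons disagree (Diet W wins within each week-4 weight band; Diet K wins overall), so the answer turns on the causal role of week-4 weight band.
Week-4 weight band is downstream of the diet. One should not condition on a consequence of treatment, so the overall rates are the right comparison.
The causal difference is the pooled difference: 0.560 − 0.492 = +0.068.

+0.07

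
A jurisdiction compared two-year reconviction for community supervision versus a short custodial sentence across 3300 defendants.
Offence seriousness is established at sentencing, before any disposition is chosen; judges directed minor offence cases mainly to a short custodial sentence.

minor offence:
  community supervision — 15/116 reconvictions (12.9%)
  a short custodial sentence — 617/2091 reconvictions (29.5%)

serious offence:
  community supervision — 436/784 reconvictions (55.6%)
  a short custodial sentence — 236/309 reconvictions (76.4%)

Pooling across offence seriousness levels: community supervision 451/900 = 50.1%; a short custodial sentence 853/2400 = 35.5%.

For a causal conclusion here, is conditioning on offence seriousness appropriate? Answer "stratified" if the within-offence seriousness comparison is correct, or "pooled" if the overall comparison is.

Offence seriousness satisfies the back-door criterion: it is not a descendant of the disposition, and it blocks the spurious path from disposition to outcome. Adjusting for it (i.e., using the within-offence seriousness rates) gives the causal effect.
Within each level — minor offence: 12.9% vs 29.5%; serious offence: 55.6% vs 76.4% — community supervision is lower every time.

stratified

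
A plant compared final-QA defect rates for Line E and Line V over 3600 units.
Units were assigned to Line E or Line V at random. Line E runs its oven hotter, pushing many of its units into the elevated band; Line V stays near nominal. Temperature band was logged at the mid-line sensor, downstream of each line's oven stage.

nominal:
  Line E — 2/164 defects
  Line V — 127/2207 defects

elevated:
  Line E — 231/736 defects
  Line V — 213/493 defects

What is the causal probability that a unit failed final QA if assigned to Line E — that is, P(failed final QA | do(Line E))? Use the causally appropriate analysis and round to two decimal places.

The stratified and pooled comparisons disagree (Line E wins within each in-process temperature band; Line V wins overall), so the answer turns on the causal role of in-process temperature band.
In-process temperature band here is a post-treatment variable shaped by the line; conditioning on it would introduce bias rather than remove it. The overall comparison is the causal one.
So P(outcome | do(Line E)) is just the pooled rate for Line E: 233/900 = 0.259.

0.26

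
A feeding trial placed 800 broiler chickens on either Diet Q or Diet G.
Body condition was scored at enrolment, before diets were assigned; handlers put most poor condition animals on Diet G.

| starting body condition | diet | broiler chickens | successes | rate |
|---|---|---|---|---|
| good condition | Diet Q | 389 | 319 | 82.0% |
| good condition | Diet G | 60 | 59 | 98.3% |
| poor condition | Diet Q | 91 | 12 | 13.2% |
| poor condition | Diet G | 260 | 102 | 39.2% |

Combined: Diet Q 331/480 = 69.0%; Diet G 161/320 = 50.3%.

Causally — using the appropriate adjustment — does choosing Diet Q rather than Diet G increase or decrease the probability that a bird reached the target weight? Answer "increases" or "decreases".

decreases

The imbalance in starting body condition arose from how broiler chickens were allocated, not from anything the diet did; and starting body condition independently affects the outcome. The pooled gap is confounded — condition on starting body condition.
Within each level — good condition: 82.0% vs 98.3%; poor condition: 13.2% vs 39.2% — Diet G is higher every time.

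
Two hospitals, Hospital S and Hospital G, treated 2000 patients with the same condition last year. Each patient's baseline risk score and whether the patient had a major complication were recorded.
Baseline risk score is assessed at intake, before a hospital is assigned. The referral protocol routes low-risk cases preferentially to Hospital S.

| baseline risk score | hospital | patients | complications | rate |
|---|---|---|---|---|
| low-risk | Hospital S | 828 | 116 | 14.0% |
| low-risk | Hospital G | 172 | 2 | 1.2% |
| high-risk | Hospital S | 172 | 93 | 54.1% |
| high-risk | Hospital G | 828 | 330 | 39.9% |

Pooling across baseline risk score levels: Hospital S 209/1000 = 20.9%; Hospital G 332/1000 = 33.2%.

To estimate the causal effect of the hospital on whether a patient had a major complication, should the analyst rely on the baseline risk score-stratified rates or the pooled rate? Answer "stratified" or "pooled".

The baseline risk score-specific comparison favours Hospital G throughout, but the pooled figures favour Hospital S. The question is whether to condition on baseline risk score.
Baseline risk score is set before the hospital has any effect — it is not caused by the hospital — and it independently drives the outcome. That makes it a confounder, so the causal comparison is within baseline risk score levels.
Within each level — low-risk: 14.0% vs 1.2%; high-risk: 54.1% vs 39.9% — Hospital G is lower every time.

stratified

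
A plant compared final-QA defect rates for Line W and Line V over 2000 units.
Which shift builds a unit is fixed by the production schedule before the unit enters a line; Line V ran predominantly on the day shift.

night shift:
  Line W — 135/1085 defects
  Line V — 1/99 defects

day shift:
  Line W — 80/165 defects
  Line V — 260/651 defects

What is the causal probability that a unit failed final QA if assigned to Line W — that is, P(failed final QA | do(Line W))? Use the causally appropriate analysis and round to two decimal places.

0.27

Since shift is a pre-existing factor (not a product of the line) and it affects the outcome on its own, it is a confounder. The stratified rates, not the pooled rate, identify the causal effect.
Standardising Line W to the population shift mix: 0.592·135/1085 + 0.408·80/165 = 0.271.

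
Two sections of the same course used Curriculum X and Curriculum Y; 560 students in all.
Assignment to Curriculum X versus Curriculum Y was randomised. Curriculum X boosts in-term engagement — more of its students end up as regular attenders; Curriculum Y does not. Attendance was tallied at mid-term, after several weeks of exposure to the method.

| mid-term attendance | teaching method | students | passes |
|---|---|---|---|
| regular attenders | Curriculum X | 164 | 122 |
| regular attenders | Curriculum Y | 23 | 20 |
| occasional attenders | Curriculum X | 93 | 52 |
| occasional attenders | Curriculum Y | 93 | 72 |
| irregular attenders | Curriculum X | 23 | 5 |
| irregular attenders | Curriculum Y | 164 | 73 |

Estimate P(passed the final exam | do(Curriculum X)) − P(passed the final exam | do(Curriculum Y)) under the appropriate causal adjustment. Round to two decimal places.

+0.05

Mid-term attendance here is a post-treatment variable shaped by the teaching method; conditioning on it would introduce bias rather than remove it. The overall comparison is the causal one.
The causal difference is the pooled difference: 0.639 − 0.589 = +0.050.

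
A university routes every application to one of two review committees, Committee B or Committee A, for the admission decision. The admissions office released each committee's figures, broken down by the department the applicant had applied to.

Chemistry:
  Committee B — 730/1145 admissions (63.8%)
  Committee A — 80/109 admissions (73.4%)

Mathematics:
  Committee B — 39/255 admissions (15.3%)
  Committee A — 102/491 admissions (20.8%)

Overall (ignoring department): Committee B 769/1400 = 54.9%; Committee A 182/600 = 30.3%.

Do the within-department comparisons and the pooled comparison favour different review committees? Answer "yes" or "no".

Within each department level (Chemistry 63.8% vs 73.4%; Mathematics 15.3% vs 20.8%), Committee A has the higher rate every time. Pooled: 54.9% vs 30.3% — Committee B has the higher rate overall. The two comparisons disagree.

yes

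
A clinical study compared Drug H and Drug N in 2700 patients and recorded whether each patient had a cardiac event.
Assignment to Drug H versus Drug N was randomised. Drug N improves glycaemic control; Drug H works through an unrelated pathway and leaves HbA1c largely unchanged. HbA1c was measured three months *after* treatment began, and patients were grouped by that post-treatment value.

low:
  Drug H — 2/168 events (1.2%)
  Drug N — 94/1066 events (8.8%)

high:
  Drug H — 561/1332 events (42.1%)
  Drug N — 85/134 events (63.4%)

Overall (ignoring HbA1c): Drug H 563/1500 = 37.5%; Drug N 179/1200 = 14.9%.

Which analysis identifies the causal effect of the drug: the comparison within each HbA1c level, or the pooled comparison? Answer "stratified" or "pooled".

pooled

The stratified and pooled comparisons disagree (Drug H wins within each HbA1c; Drug N wins overall), so the answer turns on the causal role of HbA1c.
Because the drug influences HbA1c, HbA1c is a post-treatment mediator, not a confounder. Stratifying on it would bias the estimate; the causal effect is the crude pooled difference.
Pooled: Drug H 37.5% vs Drug N 14.9%; Drug N is lower overall.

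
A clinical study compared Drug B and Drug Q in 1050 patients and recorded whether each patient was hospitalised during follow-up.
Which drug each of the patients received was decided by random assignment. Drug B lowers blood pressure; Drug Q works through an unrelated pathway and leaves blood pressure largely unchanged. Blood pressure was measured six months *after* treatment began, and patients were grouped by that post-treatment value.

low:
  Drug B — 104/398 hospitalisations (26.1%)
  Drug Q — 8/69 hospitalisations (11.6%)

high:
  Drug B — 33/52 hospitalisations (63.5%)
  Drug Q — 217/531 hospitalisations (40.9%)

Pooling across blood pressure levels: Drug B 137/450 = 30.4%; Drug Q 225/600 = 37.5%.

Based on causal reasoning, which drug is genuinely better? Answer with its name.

Drug B

The stratified and pooled comparisons disagree (Drug Q wins within each blood pressure; Drug B wins overall), so the answer turns on the causal role of blood pressure.
Blood pressure lies on the pathway drug → blood pressure → outcome, so adjusting for it blocks the indirect effect. For the total causal effect of drug, use the unadjusted pooled rates.
Pooled: Drug B 30.4% vs Drug Q 37.5%; Drug B is lower overall.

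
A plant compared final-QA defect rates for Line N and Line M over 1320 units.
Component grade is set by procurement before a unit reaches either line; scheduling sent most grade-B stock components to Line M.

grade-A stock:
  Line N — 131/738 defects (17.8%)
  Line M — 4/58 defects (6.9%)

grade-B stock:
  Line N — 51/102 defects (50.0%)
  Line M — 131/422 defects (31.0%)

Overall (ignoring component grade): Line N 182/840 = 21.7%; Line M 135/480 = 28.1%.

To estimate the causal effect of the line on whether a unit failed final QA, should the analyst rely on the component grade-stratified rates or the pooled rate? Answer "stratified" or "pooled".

stratified

Here component grade is a common cause — it drives both which line a case falls under and the outcome. The crude comparison mixes populations; the stratum-specific rates are the causally relevant ones.
Within each level — grade-A stock: 17.8% vs 6.9%; grade-B stock: 50.0% vs 31.0% — Line M is lower every time.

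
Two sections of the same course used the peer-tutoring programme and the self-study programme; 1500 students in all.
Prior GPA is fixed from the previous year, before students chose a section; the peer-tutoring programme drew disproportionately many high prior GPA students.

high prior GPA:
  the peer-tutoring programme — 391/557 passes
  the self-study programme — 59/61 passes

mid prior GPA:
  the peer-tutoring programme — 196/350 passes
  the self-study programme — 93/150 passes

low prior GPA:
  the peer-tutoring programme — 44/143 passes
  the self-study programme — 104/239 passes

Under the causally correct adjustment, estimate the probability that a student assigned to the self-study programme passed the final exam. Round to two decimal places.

0.72

Since prior GPA band is a pre-existing factor (not a product of the teaching method) and it affects the outcome on its own, it is a confounder. The stratified rates, not the pooled rate, identify the causal effect.
Standardising the self-study programme to the population prior GPA band mix: 0.412·59/61 + 0.333·93/150 + 0.255·104/239 = 0.716.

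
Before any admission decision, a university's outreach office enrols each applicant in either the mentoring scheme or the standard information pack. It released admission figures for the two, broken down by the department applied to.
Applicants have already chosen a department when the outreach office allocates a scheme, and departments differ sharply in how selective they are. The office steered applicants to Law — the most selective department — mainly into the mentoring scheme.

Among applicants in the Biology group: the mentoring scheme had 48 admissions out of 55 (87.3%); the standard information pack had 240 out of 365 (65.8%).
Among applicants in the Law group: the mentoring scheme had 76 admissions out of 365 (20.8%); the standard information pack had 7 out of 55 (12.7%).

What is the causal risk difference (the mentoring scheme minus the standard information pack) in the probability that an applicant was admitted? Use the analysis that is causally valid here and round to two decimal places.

+0.15

The imbalance in department arose from how applicants were allocated, not from anything the outreach scheme did; and department independently affects the outcome. The pooled gap is confounded — condition on department.
Adjusting over the population distribution of department: 0.500·(0.873−0.658) + 0.500·(0.208−0.127) = +0.148.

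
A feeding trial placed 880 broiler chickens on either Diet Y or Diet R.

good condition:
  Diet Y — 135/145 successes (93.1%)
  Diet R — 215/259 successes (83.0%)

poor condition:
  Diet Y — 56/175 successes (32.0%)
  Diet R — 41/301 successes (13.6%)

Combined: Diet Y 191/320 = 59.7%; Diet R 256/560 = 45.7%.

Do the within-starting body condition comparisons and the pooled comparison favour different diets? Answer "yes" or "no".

no

Within each starting body condition level (good condition 93.1% vs 83.0%; poor condition 32.0% vs 13.6%), Diet Y has the higher rate every time. Pooled: 59.7% vs 45.7% — Diet Y has the higher rate overall. They agree.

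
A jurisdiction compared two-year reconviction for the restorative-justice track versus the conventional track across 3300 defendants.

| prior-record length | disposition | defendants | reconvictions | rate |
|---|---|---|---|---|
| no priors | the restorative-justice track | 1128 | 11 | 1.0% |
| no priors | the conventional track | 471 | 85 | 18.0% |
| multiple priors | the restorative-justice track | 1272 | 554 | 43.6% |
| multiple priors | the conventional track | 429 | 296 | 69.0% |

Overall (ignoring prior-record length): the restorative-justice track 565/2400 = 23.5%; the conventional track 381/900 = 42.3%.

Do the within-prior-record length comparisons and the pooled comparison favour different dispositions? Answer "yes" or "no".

Within each prior-record length level (no priors 1.0% vs 18.0%; multiple priors 43.6% vs 69.0%), the restorative-justice track has the lower rate every time. Pooled: 23.5% vs 42.3% — the restorative-justice track has the lower rate overall. They agree.

no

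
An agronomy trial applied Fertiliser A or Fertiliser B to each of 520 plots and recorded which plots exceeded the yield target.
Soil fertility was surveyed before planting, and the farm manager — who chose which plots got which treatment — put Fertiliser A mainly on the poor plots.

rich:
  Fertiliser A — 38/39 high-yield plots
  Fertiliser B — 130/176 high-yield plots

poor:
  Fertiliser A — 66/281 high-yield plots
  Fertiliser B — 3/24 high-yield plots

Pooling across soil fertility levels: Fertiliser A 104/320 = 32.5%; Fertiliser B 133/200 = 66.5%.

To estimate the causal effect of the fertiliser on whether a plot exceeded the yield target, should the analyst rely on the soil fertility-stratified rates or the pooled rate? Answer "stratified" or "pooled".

stratified

The imbalance in soil fertility arose from how plots were allocated, not from anything the fertiliser did; and soil fertility independently affects the outcome. The pooled gap is confounded — condition on soil fertility.
Within each level — rich: 97.4% vs 73.9%; poor: 23.5% vs 12.5% — Fertiliser A is higher every time.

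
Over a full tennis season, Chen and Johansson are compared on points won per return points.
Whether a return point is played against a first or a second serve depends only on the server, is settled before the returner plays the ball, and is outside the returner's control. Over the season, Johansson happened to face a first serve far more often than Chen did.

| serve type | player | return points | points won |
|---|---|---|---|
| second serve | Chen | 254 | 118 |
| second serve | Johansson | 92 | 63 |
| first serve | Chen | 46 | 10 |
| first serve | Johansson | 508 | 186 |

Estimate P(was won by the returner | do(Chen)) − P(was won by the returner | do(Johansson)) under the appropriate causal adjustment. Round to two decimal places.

-0.18

The stratified and pooled comparisons disagree (Johansson wins within each serve type; Chen wins overall), so the answer turns on the causal role of serve type.
Serve type differs across players for reasons unrelated to any effect of the player itself, and it separately predicts the outcome — a classic confounder. We must compare within serve type levels.
Adjusting over the population distribution of serve type: 0.384·(0.465−0.685) + 0.616·(0.217−0.366) = -0.176.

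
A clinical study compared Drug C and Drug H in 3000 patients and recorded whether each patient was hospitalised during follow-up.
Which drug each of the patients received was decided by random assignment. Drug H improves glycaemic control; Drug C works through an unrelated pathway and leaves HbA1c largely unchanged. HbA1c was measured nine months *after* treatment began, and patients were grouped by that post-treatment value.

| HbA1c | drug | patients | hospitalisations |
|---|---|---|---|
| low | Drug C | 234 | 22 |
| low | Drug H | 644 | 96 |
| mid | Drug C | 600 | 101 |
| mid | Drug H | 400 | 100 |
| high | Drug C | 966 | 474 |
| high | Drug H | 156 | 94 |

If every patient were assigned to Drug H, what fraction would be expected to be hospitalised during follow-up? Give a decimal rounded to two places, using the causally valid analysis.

0.24

HbA1c lies on the pathway drug → HbA1c → outcome, so adjusting for it blocks the indirect effect. For the total causal effect of drug, use the unadjusted pooled rates.
So P(outcome | do(Drug H)) is just the pooled rate for Drug H: 290/1200 = 0.242.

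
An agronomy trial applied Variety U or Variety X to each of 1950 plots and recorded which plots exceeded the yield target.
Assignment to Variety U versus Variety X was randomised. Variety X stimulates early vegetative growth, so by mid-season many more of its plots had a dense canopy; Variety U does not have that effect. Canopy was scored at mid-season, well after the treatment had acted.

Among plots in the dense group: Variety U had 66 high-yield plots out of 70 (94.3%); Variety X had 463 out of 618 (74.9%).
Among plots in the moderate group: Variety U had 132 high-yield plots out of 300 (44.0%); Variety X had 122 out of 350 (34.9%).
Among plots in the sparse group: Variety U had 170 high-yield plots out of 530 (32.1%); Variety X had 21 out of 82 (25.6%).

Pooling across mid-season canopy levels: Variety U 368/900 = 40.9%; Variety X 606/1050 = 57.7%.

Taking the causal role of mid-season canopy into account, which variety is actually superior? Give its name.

Within every mid-season canopy level Variety U has the higher rate, yet pooled Variety X does — Simpson's reversal.
Because the variety influences mid-season canopy, mid-season canopy is a post-treatment mediator, not a confounder. Stratifying on it would bias the estimate; the causal effect is the crude pooled difference.
Pooled: Variety U 40.9% vs Variety X 57.7%; Variety X is higher overall.

Variety X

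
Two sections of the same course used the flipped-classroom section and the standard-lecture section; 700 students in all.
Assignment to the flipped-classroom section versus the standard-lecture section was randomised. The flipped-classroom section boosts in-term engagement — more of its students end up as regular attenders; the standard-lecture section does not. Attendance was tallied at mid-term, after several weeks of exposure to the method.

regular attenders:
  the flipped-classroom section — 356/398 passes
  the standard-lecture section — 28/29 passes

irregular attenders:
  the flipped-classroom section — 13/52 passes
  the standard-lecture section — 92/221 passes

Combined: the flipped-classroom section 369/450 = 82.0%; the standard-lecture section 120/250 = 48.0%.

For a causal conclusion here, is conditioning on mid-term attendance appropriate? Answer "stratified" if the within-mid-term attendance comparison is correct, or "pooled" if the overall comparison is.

pooled

Mid-term attendance here is a post-treatment variable shaped by the teaching method; conditioning on it would introduce bias rather than remove it. The overall comparison is the causal one.
Pooled: the flipped-classroom section 82.0% vs the standard-lecture section 48.0%; the flipped-classroom section is higher overall.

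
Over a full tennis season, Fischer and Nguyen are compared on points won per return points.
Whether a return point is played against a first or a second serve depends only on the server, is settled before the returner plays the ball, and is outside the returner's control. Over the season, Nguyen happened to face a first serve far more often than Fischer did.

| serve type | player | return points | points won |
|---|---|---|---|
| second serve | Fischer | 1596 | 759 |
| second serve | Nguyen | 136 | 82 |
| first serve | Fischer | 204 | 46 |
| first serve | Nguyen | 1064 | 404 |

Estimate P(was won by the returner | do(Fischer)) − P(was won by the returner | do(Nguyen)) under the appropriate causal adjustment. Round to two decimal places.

-0.14

Nguyen is higher inside every serve type stratum but Fischer is higher in aggregate. Whether to stratify depends on how serve type relates to the player.
Serve type is set before the player has any effect — it is not caused by the player — and it independently drives the outcome. That makes it a confounder, so the causal comparison is within serve type levels.
Adjusting over the population distribution of serve type: 0.577·(0.476−0.603) + 0.423·(0.225−0.380) = -0.139.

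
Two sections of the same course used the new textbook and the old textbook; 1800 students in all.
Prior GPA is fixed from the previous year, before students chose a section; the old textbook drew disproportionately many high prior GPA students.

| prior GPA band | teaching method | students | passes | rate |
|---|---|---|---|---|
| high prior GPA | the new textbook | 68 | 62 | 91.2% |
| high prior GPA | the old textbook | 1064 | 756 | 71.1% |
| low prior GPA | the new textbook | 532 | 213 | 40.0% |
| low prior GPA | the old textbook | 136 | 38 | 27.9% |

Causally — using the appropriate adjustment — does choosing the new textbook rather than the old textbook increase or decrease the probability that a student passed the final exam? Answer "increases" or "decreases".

increases

Here prior GPA band is a common cause — it drives both which teaching method a case falls under and the outcome. The crude comparison mixes populations; the stratum-specific rates are the causally relevant ones.
Within each level — high prior GPA: 91.2% vs 71.1%; low prior GPA: 40.0% vs 27.9% — the new textbook is higher every time.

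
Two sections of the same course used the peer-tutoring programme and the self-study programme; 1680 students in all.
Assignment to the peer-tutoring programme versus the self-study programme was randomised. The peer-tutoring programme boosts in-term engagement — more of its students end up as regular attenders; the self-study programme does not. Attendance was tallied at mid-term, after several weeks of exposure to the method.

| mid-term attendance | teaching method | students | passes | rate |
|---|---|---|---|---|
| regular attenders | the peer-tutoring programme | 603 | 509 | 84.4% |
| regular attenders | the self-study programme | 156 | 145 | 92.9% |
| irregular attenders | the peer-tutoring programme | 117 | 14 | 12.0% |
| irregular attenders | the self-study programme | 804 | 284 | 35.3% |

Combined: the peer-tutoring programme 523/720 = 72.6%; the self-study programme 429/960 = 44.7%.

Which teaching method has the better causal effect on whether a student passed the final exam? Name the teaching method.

Mid-term attendance is downstream of the teaching method. One should not condition on a consequence of treatment, so the overall rates are the right comparison.
Pooled: the peer-tutoring programme 72.6% vs the self-study programme 44.7%; the peer-tutoring programme is higher overall.

the peer-tutoring programme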